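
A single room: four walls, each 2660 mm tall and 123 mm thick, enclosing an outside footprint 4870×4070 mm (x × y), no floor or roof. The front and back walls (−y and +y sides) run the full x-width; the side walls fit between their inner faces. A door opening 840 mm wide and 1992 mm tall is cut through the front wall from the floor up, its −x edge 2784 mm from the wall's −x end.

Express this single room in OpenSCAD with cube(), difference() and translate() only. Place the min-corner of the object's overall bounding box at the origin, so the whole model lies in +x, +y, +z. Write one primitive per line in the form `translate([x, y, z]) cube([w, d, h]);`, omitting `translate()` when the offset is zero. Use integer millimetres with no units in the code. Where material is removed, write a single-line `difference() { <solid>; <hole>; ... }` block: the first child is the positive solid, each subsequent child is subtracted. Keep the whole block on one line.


difference() { cube([4870, 123, 2660]); translate([2784, 0, 0]) cube([840, 123, 1992]); }
translate([0, 3947, 0]) cube([4870, 123, 2660]);
translate([0, 123, 0]) cube([123, 3824, 2660]);
translate([4747, 123, 0]) cube([123, 3824, 2660]);


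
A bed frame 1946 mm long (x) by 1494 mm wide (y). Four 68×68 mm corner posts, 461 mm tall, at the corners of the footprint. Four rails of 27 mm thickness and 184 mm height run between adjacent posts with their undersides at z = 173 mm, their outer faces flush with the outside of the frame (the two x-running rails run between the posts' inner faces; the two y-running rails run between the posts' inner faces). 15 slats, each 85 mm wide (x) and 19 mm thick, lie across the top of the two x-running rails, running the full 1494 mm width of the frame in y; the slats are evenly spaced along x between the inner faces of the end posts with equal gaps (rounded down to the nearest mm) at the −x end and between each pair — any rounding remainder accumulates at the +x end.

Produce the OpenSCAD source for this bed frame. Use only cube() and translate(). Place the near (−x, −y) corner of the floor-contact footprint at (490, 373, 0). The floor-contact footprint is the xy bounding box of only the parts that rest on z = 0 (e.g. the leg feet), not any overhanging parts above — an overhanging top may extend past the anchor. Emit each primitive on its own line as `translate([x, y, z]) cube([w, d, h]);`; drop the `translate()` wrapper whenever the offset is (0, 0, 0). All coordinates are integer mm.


translate([490, 373, 0]) cube([68, 68, 461]);
translate([490, 1799, 0]) cube([68, 68, 461]);
translate([2368, 373, 0]) cube([68, 68, 461]);
translate([2368, 1799, 0]) cube([68, 68, 461]);
translate([558, 373, 173]) cube([1810, 27, 184]);
translate([558, 1840, 173]) cube([1810, 27, 184]);
translate([490, 441, 173]) cube([27, 1358, 184]);
translate([2409, 441, 173]) cube([27, 1358, 184]);
translate([591, 373, 357]) cube([85, 1494, 19]);
translate([709, 373, 357]) cube([85, 1494, 19]);
translate([827, 373, 357]) cube([85, 1494, 19]);
translate([945, 373, 357]) cube([85, 1494, 19]);
translate([1063, 373, 357]) cube([85, 1494, 19]);
translate([1181, 373, 357]) cube([85, 1494, 19]);
translate([1299, 373, 357]) cube([85, 1494, 19]);
translate([1417, 373, 357]) cube([85, 1494, 19]);
translate([1535, 373, 357]) cube([85, 1494, 19]);
translate([1653, 373, 357]) cube([85, 1494, 19]);
translate([1771, 373, 357]) cube([85, 1494, 19]);
translate([1889, 373, 357]) cube([85, 1494, 19]);
translate([2007, 373, 357]) cube([85, 1494, 19]);
translate([2125, 373, 357]) cube([85, 1494, 19]);
translate([2243, 373, 357]) cube([85, 1494, 19]);


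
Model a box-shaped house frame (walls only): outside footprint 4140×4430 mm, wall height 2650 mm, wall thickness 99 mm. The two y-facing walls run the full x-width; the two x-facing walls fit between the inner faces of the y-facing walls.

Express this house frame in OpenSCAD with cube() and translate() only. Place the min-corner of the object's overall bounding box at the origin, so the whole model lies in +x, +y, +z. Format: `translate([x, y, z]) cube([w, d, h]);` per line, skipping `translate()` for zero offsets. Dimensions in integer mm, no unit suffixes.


cube([4140, 99, 2650]);
translate([0, 4331, 0]) cube([4140, 99, 2650]);
translate([0, 99, 0]) cube([99, 4232, 2650]);
translate([4041, 99, 0]) cube([99, 4232, 2650]);


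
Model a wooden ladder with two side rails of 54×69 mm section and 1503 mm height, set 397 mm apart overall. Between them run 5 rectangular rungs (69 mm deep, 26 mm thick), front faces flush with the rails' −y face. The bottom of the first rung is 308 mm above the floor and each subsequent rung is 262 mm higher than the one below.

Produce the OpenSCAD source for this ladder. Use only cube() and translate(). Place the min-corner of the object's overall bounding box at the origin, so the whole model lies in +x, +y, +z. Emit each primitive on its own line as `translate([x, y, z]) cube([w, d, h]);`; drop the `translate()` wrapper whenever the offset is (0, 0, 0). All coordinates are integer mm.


cube([54, 69, 1503]);
translate([343, 0, 0]) cube([54, 69, 1503]);
translate([54, 0, 308]) cube([289, 69, 26]);
translate([54, 0, 570]) cube([289, 69, 26]);
translate([54, 0, 832]) cube([289, 69, 26]);
translate([54, 0, 1094]) cube([289, 69, 26]);
translate([54, 0, 1356]) cube([289, 69, 26]);


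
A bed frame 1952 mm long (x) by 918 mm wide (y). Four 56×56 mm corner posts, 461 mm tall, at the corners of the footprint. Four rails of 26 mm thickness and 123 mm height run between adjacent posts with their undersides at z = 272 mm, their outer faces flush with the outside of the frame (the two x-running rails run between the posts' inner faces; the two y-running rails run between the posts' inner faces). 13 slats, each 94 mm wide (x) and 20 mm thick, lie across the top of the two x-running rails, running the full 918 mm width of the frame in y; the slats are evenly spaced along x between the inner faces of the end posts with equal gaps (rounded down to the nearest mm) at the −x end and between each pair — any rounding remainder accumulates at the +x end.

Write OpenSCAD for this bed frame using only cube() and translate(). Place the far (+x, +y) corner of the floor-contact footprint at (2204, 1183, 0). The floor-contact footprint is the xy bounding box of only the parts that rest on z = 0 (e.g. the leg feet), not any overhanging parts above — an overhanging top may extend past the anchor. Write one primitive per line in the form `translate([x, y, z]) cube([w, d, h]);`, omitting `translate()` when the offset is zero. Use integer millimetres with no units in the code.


translate([252, 265, 0]) cube([56, 56, 461]);
translate([252, 1127, 0]) cube([56, 56, 461]);
translate([2148, 265, 0]) cube([56, 56, 461]);
translate([2148, 1127, 0]) cube([56, 56, 461]);
translate([308, 265, 272]) cube([1840, 26, 123]);
translate([308, 1157, 272]) cube([1840, 26, 123]);
translate([252, 321, 272]) cube([26, 806, 123]);
translate([2178, 321, 272]) cube([26, 806, 123]);
translate([352, 265, 395]) cube([94, 918, 20]);
translate([490, 265, 395]) cube([94, 918, 20]);
translate([628, 265, 395]) cube([94, 918, 20]);
translate([766, 265, 395]) cube([94, 918, 20]);
translate([904, 265, 395]) cube([94, 918, 20]);
translate([1042, 265, 395]) cube([94, 918, 20]);
translate([1180, 265, 395]) cube([94, 918, 20]);
translate([1318, 265, 395]) cube([94, 918, 20]);
translate([1456, 265, 395]) cube([94, 918, 20]);
translate([1594, 265, 395]) cube([94, 918, 20]);
translate([1732, 265, 395]) cube([94, 918, 20]);
translate([1870, 265, 395]) cube([94, 918, 20]);
translate([2008, 265, 395]) cube([94, 918, 20]);


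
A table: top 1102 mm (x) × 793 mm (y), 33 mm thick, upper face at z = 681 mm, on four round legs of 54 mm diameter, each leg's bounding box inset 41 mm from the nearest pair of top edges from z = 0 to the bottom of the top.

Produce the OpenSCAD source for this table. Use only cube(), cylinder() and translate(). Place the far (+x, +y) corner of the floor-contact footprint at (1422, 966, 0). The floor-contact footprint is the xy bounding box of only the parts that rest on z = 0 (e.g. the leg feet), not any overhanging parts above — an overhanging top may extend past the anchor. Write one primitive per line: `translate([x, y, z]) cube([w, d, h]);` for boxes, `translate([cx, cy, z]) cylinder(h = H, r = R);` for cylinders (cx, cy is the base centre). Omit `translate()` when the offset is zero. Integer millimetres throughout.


translate([361, 214, 648]) cube([1102, 793, 33]);
translate([429, 282, 0]) cylinder(h = 648, r = 27);
translate([1395, 282, 0]) cylinder(h = 648, r = 27);
translate([429, 939, 0]) cylinder(h = 648, r = 27);
translate([1395, 939, 0]) cylinder(h = 648, r = 27);


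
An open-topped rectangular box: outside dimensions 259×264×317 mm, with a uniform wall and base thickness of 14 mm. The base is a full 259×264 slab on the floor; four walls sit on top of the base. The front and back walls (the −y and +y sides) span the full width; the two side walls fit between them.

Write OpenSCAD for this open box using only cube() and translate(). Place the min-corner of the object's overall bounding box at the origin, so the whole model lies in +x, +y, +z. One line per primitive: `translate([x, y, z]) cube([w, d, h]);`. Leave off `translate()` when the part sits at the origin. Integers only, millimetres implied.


cube([259, 264, 14]);
translate([0, 0, 14]) cube([259, 14, 303]);
translate([0, 250, 14]) cube([259, 14, 303]);
translate([0, 14, 14]) cube([14, 236, 303]);
translate([245, 14, 14]) cube([14, 236, 303]);


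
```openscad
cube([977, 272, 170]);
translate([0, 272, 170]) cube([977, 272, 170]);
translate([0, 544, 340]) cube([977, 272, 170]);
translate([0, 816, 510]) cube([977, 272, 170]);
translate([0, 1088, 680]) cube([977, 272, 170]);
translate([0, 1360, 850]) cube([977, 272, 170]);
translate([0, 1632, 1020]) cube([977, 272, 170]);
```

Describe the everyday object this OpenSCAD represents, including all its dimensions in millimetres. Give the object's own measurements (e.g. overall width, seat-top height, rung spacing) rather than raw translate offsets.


A straight staircase of 7 solid steps. Each step is 977 mm wide (x), 272 mm deep (y, the going) and 170 mm tall (the rise). The first step rests on the floor; each subsequent step sits one going further in +y and one rise higher in +z, directly behind and above the previous step with no overlap.


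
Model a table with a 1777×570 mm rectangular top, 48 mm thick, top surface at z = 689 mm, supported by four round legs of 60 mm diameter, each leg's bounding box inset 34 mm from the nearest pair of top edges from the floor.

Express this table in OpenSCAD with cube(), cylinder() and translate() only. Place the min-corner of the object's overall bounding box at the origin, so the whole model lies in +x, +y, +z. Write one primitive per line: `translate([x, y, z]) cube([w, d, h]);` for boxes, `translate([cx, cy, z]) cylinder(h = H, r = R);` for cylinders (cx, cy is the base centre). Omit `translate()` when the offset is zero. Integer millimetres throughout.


translate([0, 0, 641]) cube([1777, 570, 48]);
translate([64, 64, 0]) cylinder(h = 641, r = 30);
translate([1713, 64, 0]) cylinder(h = 641, r = 30);
translate([64, 506, 0]) cylinder(h = 641, r = 30);
translate([1713, 506, 0]) cylinder(h = 641, r = 30);


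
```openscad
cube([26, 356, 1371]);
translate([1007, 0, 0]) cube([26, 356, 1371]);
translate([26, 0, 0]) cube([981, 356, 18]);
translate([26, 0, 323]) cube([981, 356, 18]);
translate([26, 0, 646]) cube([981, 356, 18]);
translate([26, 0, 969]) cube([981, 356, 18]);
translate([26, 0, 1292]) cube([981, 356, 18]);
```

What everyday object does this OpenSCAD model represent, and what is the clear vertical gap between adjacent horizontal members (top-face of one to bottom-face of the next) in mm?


A bookshelf. The clear shelf gap is 305 mm.

Two tall side panels with 5 horizontal boards between them — a bookshelf. The first two shelf undersides are at z = 0 and z = 323; with shelf thickness 18, the clear gap is 323 − 0 − 18 = 305 mm.


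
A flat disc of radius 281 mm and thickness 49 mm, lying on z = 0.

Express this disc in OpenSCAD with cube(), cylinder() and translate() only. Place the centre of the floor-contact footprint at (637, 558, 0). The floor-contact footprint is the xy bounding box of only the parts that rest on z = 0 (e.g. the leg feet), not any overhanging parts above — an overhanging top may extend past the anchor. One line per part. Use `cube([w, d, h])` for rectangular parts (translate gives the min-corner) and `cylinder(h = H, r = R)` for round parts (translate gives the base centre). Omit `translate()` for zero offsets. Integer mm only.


translate([637, 558, 0]) cylinder(h = 49, r = 281);


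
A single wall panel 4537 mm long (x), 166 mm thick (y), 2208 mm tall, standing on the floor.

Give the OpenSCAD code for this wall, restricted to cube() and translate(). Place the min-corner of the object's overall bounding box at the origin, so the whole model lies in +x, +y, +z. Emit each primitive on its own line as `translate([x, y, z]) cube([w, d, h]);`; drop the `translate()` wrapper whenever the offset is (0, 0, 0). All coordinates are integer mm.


cube([4537, 166, 2208]);


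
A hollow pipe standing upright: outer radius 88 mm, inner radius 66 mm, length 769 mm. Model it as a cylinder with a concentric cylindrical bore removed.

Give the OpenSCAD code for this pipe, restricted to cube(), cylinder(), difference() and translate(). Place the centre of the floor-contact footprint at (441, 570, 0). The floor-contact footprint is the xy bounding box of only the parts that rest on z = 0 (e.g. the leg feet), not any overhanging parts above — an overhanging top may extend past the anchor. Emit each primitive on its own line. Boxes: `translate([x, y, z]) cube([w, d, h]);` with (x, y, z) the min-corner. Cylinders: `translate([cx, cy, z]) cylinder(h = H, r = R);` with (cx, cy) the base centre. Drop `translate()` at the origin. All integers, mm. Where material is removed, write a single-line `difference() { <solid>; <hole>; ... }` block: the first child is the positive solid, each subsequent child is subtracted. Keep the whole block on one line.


difference() { translate([441, 570, 0]) cylinder(h = 769, r = 88); translate([441, 570, 0]) cylinder(h = 769, r = 66); }


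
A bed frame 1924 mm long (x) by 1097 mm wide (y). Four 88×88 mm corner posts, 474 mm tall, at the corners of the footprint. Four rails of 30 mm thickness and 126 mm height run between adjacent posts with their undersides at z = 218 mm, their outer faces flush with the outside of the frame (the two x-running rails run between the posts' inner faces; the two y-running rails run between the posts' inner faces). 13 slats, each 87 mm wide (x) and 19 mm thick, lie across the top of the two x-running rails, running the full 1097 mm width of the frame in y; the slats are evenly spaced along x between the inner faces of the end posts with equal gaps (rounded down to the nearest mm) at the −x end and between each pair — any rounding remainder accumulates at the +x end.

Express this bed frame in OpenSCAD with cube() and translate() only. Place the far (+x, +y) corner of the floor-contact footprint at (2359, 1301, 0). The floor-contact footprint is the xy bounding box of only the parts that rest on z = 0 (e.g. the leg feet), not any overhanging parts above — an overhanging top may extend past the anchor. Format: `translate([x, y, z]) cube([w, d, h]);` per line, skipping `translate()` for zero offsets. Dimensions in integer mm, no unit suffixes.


// slat z = rail_z + rail_h = 218 + 126 = 344
// slat gap = ⌊(1748 − 13·87) / 14⌋ = 44
translate([435, 204, 0]) cube([88, 88, 474]);
translate([435, 1213, 0]) cube([88, 88, 474]);
translate([2271, 204, 0]) cube([88, 88, 474]);
translate([2271, 1213, 0]) cube([88, 88, 474]);
translate([523, 204, 218]) cube([1748, 30, 126]);
translate([523, 1271, 218]) cube([1748, 30, 126]);
translate([435, 292, 218]) cube([30, 921, 126]);
translate([2329, 292, 218]) cube([30, 921, 126]);
translate([567, 204, 344]) cube([87, 1097, 19]);
translate([698, 204, 344]) cube([87, 1097, 19]);
translate([829, 204, 344]) cube([87, 1097, 19]);
translate([960, 204, 344]) cube([87, 1097, 19]);
translate([1091, 204, 344]) cube([87, 1097, 19]);
translate([1222, 204, 344]) cube([87, 1097, 19]);
translate([1353, 204, 344]) cube([87, 1097, 19]);
translate([1484, 204, 344]) cube([87, 1097, 19]);
translate([1615, 204, 344]) cube([87, 1097, 19]);
translate([1746, 204, 344]) cube([87, 1097, 19]);
translate([1877, 204, 344]) cube([87, 1097, 19]);
translate([2008, 204, 344]) cube([87, 1097, 19]);
translate([2139, 204, 344]) cube([87, 1097, 19]);


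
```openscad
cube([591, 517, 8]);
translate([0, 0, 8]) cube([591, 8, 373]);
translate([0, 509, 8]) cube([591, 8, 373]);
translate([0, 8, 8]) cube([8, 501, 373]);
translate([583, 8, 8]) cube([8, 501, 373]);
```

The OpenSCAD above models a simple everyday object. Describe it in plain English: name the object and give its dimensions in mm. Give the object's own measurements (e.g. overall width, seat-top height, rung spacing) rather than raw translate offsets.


An open-topped rectangular box: outside dimensions 591×517×381 mm, with a uniform wall and base thickness of 8 mm. The base is a full 591×517 slab on the floor; four walls sit on top of the base. The front and back walls (the −y and +y sides) span the full width; the two side walls fit between them.


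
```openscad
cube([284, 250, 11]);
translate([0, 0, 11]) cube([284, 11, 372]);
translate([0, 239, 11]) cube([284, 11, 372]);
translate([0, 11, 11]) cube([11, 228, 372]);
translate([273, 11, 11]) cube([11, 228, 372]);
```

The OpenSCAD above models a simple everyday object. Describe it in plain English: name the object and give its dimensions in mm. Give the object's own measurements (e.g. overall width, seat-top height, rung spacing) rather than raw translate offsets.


An open-topped rectangular box: outside dimensions 284×250×383 mm, with a uniform wall and base thickness of 11 mm. The base is a full 284×250 slab on the floor; four walls sit on top of the base. The front and back walls (the −y and +y sides) span the full width; the two side walls fit between them.


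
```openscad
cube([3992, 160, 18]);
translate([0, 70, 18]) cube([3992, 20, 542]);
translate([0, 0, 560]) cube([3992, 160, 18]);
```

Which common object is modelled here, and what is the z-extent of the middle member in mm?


An I-beam. The web height is 542 mm.

Two wide flanges with a thin centred web — an I-beam. Overall 578 mm minus two 18 mm flanges gives a web of 578 − 2·18 = 542 mm.


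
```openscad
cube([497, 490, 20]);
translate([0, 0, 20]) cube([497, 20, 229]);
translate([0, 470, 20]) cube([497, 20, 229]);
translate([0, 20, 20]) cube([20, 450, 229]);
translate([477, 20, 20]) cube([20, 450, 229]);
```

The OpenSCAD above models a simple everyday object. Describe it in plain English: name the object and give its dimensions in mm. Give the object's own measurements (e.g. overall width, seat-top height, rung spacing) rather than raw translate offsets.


An open-topped rectangular box: outside dimensions 497×490×249 mm, with a uniform wall and base thickness of 20 mm. The base is a full 497×490 slab on the floor; four walls sit on top of the base. The front and back walls (the −y and +y sides) span the full width; the two side walls fit between them.


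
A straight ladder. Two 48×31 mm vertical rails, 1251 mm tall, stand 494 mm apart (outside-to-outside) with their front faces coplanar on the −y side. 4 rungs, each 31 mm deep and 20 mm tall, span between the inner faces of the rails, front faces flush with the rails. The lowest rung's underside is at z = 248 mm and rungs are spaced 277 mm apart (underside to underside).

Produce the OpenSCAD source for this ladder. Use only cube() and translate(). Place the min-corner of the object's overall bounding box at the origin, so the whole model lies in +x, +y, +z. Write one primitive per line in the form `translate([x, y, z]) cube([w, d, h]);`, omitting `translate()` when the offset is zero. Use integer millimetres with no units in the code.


cube([48, 31, 1251]);
translate([446, 0, 0]) cube([48, 31, 1251]);
translate([48, 0, 248]) cube([398, 31, 20]);
translate([48, 0, 525]) cube([398, 31, 20]);
translate([48, 0, 802]) cube([398, 31, 20]);
translate([48, 0, 1079]) cube([398, 31, 20]);


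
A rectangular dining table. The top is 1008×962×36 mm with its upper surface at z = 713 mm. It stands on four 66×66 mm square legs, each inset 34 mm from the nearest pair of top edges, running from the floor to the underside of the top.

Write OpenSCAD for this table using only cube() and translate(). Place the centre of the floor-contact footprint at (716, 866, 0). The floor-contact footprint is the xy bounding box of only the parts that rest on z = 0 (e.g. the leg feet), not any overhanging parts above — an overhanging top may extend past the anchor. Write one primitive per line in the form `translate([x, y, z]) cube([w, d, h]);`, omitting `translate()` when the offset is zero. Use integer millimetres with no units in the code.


translate([212, 385, 677]) cube([1008, 962, 36]);
translate([246, 419, 0]) cube([66, 66, 677]);
translate([1120, 419, 0]) cube([66, 66, 677]);
translate([246, 1247, 0]) cube([66, 66, 677]);
translate([1120, 1247, 0]) cube([66, 66, 677]);


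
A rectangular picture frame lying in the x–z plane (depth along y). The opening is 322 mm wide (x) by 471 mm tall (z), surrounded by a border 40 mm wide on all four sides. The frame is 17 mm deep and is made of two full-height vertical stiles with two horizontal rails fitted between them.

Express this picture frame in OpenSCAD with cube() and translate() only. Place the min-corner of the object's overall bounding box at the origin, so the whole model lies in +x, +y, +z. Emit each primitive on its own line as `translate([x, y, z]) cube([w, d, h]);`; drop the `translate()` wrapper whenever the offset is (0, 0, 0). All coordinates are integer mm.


cube([40, 17, 551]);
translate([362, 0, 0]) cube([40, 17, 551]);
translate([40, 0, 0]) cube([322, 17, 40]);
translate([40, 0, 511]) cube([322, 17, 40]);


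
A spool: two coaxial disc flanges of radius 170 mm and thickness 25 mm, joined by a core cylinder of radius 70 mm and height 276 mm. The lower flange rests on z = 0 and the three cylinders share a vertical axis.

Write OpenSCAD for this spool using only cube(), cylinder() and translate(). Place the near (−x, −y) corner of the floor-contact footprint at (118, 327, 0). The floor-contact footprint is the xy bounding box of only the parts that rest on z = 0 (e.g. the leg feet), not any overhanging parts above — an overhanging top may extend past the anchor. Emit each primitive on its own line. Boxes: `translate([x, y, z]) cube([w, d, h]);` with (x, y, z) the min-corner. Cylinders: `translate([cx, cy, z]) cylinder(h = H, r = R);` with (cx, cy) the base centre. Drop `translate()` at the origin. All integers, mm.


translate([288, 497, 0]) cylinder(h = 25, r = 170);
translate([288, 497, 25]) cylinder(h = 276, r = 70);
translate([288, 497, 301]) cylinder(h = 25, r = 170);


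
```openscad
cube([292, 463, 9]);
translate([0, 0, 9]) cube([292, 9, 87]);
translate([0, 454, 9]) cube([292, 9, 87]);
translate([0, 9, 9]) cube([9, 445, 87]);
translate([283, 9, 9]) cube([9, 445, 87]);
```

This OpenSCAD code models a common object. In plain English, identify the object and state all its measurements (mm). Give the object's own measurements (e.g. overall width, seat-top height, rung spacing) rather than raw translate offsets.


An open-topped rectangular box: outside dimensions 292×463×96 mm, with a uniform wall and base thickness of 9 mm. The base is a full 292×463 slab on the floor; four walls sit on top of the base. The front and back walls (the −y and +y sides) span the full width; the two side walls fit between them.


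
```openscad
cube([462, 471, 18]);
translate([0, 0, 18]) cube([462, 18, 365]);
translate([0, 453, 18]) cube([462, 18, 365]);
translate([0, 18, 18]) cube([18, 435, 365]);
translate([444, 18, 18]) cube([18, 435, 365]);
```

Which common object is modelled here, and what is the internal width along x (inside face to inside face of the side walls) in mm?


An open box. The internal width is 426 mm.

A 462×471 base slab with four walls standing on it — an open box. The base is 462 mm wide and the walls are 18 mm thick, so the internal width is 462 − 2 × 18 = 426 mm.


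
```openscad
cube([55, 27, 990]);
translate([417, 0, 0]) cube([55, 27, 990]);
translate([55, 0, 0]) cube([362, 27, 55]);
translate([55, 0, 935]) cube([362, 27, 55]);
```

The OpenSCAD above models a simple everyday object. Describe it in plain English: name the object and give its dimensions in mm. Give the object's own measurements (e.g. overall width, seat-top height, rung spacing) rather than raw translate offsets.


A rectangular picture frame lying in the x–z plane (depth along y). The opening is 362 mm wide (x) by 880 mm tall (z), surrounded by a border 55 mm wide on all four sides. The frame is 27 mm deep and is made of two full-height vertical stiles with two horizontal rails fitted between them.


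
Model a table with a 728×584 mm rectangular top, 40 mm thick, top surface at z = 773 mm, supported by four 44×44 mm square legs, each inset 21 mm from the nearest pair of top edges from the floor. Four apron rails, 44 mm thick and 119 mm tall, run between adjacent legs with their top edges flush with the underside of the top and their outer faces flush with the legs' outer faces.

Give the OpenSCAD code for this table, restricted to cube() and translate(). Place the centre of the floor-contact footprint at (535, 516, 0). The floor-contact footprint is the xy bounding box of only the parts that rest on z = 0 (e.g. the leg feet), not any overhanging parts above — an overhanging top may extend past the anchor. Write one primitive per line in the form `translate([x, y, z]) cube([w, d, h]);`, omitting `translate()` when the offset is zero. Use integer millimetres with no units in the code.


translate([171, 224, 733]) cube([728, 584, 40]);
translate([192, 245, 0]) cube([44, 44, 733]);
translate([834, 245, 0]) cube([44, 44, 733]);
translate([192, 743, 0]) cube([44, 44, 733]);
translate([834, 743, 0]) cube([44, 44, 733]);
translate([236, 245, 614]) cube([598, 44, 119]);
translate([236, 743, 614]) cube([598, 44, 119]);
translate([192, 289, 614]) cube([44, 454, 119]);
translate([834, 289, 614]) cube([44, 454, 119]);


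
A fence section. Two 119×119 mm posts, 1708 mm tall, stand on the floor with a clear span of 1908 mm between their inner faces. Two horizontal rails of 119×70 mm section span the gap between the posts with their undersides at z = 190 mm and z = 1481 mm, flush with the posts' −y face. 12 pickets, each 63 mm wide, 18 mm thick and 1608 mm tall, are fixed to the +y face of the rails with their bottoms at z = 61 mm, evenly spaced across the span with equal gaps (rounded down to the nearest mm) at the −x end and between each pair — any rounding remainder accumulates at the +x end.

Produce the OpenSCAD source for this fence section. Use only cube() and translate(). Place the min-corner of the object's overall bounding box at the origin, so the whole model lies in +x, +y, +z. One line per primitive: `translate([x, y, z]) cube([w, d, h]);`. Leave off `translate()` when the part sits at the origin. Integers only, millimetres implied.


cube([119, 119, 1708]);
translate([2027, 0, 0]) cube([119, 119, 1708]);
translate([119, 0, 190]) cube([1908, 119, 70]);
translate([119, 0, 1481]) cube([1908, 119, 70]);
translate([207, 119, 61]) cube([63, 18, 1608]);
translate([358, 119, 61]) cube([63, 18, 1608]);
translate([509, 119, 61]) cube([63, 18, 1608]);
translate([660, 119, 61]) cube([63, 18, 1608]);
translate([811, 119, 61]) cube([63, 18, 1608]);
translate([962, 119, 61]) cube([63, 18, 1608]);
translate([1113, 119, 61]) cube([63, 18, 1608]);
translate([1264, 119, 61]) cube([63, 18, 1608]);
translate([1415, 119, 61]) cube([63, 18, 1608]);
translate([1566, 119, 61]) cube([63, 18, 1608]);
translate([1717, 119, 61]) cube([63, 18, 1608]);
translate([1868, 119, 61]) cube([63, 18, 1608]);


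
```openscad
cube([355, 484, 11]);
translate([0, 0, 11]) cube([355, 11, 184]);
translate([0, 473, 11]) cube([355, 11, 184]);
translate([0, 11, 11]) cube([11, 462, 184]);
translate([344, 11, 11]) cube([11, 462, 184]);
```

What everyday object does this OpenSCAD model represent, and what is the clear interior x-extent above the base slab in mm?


An open box. The internal width is 333 mm.

A 355×484 base slab with four walls standing on it — an open box. The base is 355 mm wide and the walls are 11 mm thick, so the internal width is 355 − 2 × 11 = 333 mm.


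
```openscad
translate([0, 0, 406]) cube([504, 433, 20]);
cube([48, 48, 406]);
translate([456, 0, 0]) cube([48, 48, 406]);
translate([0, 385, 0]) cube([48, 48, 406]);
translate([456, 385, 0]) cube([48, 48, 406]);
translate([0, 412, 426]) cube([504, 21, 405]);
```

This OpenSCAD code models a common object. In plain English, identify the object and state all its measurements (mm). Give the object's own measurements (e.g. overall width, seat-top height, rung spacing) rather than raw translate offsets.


A chair. The seat is a 504×433×20 mm slab with its top at z = 426 mm, on four 48×48 mm corner legs (flush with the seat edges, standing on z = 0). A flat backrest 21 mm thick, 405 mm tall, spans the full seat width and rises from the seat top along its +y edge, rear face flush with the rear of the seat.


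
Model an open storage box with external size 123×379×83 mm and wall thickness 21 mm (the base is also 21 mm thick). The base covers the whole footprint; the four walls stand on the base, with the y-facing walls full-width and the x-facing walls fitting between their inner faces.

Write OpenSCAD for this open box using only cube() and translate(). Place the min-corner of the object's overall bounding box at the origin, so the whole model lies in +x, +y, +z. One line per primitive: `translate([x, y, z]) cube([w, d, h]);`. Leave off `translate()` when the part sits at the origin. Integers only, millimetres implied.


cube([123, 379, 21]);
translate([0, 0, 21]) cube([123, 21, 62]);
translate([0, 358, 21]) cube([123, 21, 62]);
translate([0, 21, 21]) cube([21, 337, 62]);
translate([102, 21, 21]) cube([21, 337, 62]);


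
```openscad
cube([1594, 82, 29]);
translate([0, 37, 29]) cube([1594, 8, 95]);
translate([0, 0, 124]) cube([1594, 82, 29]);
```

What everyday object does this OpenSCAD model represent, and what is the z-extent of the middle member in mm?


An I-beam. The web height is 95 mm.

Two wide flanges with a thin centred web — an I-beam. Overall 153 mm minus two 29 mm flanges gives a web of 153 − 2·29 = 95 mm.


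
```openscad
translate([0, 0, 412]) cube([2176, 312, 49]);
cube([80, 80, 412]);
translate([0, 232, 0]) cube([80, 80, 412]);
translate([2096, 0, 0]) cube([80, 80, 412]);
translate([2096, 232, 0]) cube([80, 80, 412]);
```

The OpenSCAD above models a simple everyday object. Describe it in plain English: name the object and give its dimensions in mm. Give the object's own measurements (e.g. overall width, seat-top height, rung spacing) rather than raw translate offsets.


A long wooden bench with a 2176 mm (x) × 312 mm (y) seat, 49 mm thick, its top surface 461 mm above the floor. Four 80 mm square legs at the seat corners, flush with the edges, run from z = 0 to the seat underside.


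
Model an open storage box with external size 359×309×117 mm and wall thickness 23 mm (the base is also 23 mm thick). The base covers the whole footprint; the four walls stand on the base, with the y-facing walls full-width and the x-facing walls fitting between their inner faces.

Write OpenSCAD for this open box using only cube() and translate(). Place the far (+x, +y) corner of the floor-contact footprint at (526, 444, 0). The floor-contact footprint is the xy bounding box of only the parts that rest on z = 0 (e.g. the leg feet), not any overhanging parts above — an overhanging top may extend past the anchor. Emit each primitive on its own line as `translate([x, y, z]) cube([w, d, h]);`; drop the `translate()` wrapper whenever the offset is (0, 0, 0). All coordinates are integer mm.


translate([167, 135, 0]) cube([359, 309, 23]);
translate([167, 135, 23]) cube([359, 23, 94]);
translate([167, 421, 23]) cube([359, 23, 94]);
translate([167, 158, 23]) cube([23, 263, 94]);
translate([503, 158, 23]) cube([23, 263, 94]);


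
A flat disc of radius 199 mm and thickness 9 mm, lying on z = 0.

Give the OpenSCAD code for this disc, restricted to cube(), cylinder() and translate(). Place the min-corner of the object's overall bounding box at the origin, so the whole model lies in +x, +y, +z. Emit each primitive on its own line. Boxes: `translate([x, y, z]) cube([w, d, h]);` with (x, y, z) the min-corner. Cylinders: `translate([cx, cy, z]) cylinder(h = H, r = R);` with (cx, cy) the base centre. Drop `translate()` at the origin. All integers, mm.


translate([199, 199, 0]) cylinder(h = 9, r = 199);


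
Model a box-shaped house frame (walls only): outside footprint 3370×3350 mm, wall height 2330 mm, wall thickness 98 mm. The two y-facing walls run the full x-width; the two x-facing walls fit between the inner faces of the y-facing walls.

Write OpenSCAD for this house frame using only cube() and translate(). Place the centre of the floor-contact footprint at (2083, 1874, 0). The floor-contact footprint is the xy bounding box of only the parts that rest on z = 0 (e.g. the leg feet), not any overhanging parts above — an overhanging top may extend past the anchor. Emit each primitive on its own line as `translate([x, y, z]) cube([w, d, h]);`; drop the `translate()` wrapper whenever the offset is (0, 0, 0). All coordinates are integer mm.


translate([398, 199, 0]) cube([3370, 98, 2330]);
translate([398, 3451, 0]) cube([3370, 98, 2330]);
translate([398, 297, 0]) cube([98, 3154, 2330]);
translate([3670, 297, 0]) cube([98, 3154, 2330]);


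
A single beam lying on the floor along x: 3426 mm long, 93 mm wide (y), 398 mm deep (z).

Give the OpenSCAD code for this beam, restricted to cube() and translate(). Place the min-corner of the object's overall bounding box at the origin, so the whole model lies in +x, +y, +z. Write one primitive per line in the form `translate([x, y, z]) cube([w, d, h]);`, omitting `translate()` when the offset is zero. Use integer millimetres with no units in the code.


cube([3426, 93, 398]);


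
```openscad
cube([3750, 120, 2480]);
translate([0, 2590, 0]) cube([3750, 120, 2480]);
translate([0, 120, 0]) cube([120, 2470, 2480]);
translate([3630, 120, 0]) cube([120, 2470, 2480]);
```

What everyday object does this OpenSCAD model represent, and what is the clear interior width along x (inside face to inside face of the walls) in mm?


A house (or room) frame. The interior width is 3510 mm.

Four 2480 mm walls enclosing a rectangle with no floor or roof — a room or house frame. Outside width is 3750 mm and wall thickness is 120 mm, so the interior width is 3750 − 2 × 120 = 3510 mm.


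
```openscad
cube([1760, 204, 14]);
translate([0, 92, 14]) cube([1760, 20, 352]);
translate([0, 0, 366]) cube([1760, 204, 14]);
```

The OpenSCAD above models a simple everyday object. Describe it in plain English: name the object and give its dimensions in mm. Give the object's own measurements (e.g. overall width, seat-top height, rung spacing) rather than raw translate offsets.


An I-beam lying along x, 1760 mm long. Overall section height 380 mm. Two flanges 204 mm wide (y) and 14 mm thick, one on the floor and one at the top; a web 20 mm thick runs between them, centred on the flange width.


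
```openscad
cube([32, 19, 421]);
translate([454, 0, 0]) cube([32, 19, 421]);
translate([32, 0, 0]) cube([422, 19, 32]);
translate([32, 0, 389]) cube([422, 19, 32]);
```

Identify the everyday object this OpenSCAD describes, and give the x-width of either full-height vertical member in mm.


A picture frame. The border width is 32 mm.

Four thin pieces enclosing a rectangular opening — a picture frame. The two full-height stiles are 421 mm tall; the top rail sits at z = 389 and is 32 mm tall, so the border above the opening is 421 − 389 = 32 mm, matching the stile x-width.


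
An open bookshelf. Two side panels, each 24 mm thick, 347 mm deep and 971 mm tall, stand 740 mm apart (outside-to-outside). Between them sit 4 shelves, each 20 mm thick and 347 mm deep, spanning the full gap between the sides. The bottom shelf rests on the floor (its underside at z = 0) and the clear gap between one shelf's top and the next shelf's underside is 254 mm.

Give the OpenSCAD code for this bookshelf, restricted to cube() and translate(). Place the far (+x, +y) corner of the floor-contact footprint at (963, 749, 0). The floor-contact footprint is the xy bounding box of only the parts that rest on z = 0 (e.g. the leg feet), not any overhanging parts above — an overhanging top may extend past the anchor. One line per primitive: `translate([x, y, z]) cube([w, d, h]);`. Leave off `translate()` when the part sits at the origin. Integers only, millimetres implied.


translate([223, 402, 0]) cube([24, 347, 971]);
translate([939, 402, 0]) cube([24, 347, 971]);
translate([247, 402, 0]) cube([692, 347, 20]);
translate([247, 402, 274]) cube([692, 347, 20]);
translate([247, 402, 548]) cube([692, 347, 20]);
translate([247, 402, 822]) cube([692, 347, 20]);


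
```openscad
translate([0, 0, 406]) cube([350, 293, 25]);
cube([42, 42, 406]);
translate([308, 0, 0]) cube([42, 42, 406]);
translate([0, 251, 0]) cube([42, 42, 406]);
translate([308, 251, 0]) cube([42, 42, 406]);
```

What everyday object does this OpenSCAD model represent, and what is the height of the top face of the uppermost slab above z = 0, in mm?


A stool. The seat height is 431 mm.

A 350×293×25 slab at z = 406 on four corner posts — a stool. The seat top is 406 + 25 = 431 mm.


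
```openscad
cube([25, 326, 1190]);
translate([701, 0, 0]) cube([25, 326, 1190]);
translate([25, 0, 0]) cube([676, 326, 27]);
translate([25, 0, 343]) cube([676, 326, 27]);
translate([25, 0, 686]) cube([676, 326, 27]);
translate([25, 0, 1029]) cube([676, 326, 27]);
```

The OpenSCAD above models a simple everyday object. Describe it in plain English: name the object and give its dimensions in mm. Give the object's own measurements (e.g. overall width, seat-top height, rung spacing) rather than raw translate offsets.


An open bookshelf. Two side panels, each 25 mm thick, 326 mm deep and 1190 mm tall, stand 726 mm apart (outside-to-outside). Between them sit 4 shelves, each 27 mm thick and 326 mm deep, spanning the full gap between the sides. The bottom shelf rests on the floor (its underside at z = 0) and the clear gap between one shelf's top and the next shelf's underside is 316 mm.


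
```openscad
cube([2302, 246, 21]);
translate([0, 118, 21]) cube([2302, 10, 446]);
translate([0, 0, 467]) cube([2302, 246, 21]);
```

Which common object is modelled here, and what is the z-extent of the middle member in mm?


An I-beam. The web height is 446 mm.

Two wide flanges with a thin centred web — an I-beam. Overall 488 mm minus two 21 mm flanges gives a web of 488 − 2·21 = 446 mm.


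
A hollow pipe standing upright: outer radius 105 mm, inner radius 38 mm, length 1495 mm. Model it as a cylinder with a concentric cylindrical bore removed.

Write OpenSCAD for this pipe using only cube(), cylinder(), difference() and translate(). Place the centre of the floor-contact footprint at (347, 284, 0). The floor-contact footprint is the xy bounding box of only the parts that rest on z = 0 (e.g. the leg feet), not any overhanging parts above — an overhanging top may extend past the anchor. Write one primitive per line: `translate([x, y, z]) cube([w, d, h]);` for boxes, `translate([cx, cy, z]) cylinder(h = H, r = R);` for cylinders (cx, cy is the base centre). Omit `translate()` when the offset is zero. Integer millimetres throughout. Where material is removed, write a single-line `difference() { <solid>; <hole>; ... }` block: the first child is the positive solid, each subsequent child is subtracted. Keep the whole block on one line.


difference() { translate([347, 284, 0]) cylinder(h = 1495, r = 105); translate([347, 284, 0]) cylinder(h = 1495, r = 38); }
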